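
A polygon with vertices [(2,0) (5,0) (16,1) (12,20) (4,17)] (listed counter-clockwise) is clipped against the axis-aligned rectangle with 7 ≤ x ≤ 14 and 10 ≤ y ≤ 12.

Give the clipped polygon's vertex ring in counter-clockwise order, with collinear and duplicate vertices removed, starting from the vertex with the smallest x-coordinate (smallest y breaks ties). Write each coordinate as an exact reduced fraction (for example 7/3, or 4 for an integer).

1. After x ≥ 7: [(7,2/11) (16,1) (12,20) (7,145/8)]
2. After x ≤ 14: [(7,2/11) (14,9/11) (14,21/2) (12,20) (7,145/8)]
3. After y ≥ 10: [(7,10) (14,10) (14,21/2) (12,20) (7,145/8)]
4. After y ≤ 12: [(7,12) (7,10) (14,10) (14,21/2) (260/19,12)]
5. Canonical ring: [(7,10) (14,10) (14,21/2) (260/19,12) (7,12)]

Clipped polygon: [(7,10) (14,10) (14,21/2) (260/19,12) (7,12)]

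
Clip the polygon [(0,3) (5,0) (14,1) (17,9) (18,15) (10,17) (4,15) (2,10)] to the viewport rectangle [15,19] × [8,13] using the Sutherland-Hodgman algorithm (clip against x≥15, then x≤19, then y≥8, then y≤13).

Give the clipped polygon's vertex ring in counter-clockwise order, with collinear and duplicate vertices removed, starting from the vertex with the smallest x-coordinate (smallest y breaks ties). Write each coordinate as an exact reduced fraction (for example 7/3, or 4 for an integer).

1. After x ≥ 15: [(15,11/3) (17,9) (18,15) (15,63/4)]
2. After x ≤ 19: [(15,11/3) (17,9) (18,15) (15,63/4)]
3. After y ≥ 8: [(15,8) (133/8,8) (17,9) (18,15) (15,63/4)]
4. After y ≤ 13: [(15,13) (15,8) (133/8,8) (17,9) (53/3,13)]
5. Canonical ring: [(15,8) (133/8,8) (17,9) (53/3,13) (15,13)]

Clipped polygon: [(15,8) (133/8,8) (17,9) (53/3,13) (15,13)]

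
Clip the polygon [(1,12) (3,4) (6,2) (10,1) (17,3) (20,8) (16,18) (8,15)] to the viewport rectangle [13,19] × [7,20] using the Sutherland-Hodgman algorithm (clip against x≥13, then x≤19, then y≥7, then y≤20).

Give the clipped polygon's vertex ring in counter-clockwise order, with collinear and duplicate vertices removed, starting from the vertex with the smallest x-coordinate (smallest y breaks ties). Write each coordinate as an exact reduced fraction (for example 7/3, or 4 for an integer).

1. After x ≥ 13: [(13,13/7) (17,3) (20,8) (16,18) (13,135/8)]
2. After x ≤ 19: [(13,13/7) (17,3) (19,19/3) (19,21/2) (16,18) (13,135/8)]
3. After y ≥ 7: [(13,7) (19,7) (19,21/2) (16,18) (13,135/8)]
4. After y ≤ 20: [(13,7) (19,7) (19,21/2) (16,18) (13,135/8)]
5. Canonical ring: [(13,7) (19,7) (19,21/2) (16,18) (13,135/8)]

Clipped polygon: [(13,7) (19,7) (19,21/2) (16,18) (13,135/8)]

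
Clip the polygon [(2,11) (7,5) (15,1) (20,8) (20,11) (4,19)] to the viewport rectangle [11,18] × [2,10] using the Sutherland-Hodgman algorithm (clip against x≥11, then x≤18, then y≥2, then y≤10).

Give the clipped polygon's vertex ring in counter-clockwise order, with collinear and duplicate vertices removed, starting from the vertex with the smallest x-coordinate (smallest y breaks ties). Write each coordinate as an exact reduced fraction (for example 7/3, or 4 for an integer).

Clipped polygon: [(11,3) (13,2) (110/7,2) (18,26/5) (18,10) (11,10)]

1. After x ≥ 11: [(11,3) (15,1) (20,8) (20,11) (11,31/2)]
2. After x ≤ 18: [(11,3) (15,1) (18,26/5) (18,12) (11,31/2)]
3. After y ≥ 2: [(11,3) (13,2) (110/7,2) (18,26/5) (18,12) (11,31/2)]
4. After y ≤ 10: [(11,10) (11,3) (13,2) (110/7,2) (18,26/5) (18,10)]
5. Canonical ring: [(11,3) (13,2) (110/7,2) (18,26/5) (18,10) (11,10)]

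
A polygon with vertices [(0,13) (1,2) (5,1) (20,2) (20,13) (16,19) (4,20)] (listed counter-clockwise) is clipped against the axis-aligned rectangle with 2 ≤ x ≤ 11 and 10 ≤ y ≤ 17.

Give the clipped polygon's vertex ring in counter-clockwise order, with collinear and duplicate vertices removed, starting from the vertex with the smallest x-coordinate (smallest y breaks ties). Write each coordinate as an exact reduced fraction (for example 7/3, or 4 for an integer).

Clipped polygon: [(2,10) (11,10) (11,17) (16/7,17) (2,33/2)]

1. After x ≥ 2: [(2,33/2) (2,7/4) (5,1) (20,2) (20,13) (16,19) (4,20)]
2. After x ≤ 11: [(2,33/2) (2,7/4) (5,1) (11,7/5) (11,233/12) (4,20)]
3. After y ≥ 10: [(2,33/2) (2,10) (11,10) (11,233/12) (4,20)]
4. After y ≤ 17: [(16/7,17) (2,33/2) (2,10) (11,10) (11,17)]
5. Canonical ring: [(2,10) (11,10) (11,17) (16/7,17) (2,33/2)]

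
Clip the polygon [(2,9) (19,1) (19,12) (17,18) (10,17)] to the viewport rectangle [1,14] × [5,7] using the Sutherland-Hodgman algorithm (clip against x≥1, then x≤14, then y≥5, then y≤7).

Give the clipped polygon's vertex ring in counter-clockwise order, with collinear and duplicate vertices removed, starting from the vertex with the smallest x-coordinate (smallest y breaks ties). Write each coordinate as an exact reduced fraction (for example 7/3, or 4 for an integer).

Clipped polygon: [(25/4,7) (21/2,5) (14,5) (14,7)]

1. After x ≥ 1: [(2,9) (19,1) (19,12) (17,18) (10,17)]
2. After x ≤ 14: [(2,9) (14,57/17) (14,123/7) (10,17)]
3. After y ≥ 5: [(2,9) (21/2,5) (14,5) (14,123/7) (10,17)]
4. After y ≤ 7: [(25/4,7) (21/2,5) (14,5) (14,7)]
5. Canonical ring: [(25/4,7) (21/2,5) (14,5) (14,7)]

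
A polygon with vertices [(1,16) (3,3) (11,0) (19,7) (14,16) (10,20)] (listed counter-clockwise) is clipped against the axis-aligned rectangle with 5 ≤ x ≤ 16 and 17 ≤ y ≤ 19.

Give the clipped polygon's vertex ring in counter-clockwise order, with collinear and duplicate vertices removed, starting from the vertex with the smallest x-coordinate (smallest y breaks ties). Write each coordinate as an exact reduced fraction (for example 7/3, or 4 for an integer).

Clipped polygon: [(5,17) (13,17) (11,19) (31/4,19) (5,160/9)]

1. After x ≥ 5: [(5,160/9) (5,9/4) (11,0) (19,7) (14,16) (10,20)]
2. After x ≤ 16: [(5,160/9) (5,9/4) (11,0) (16,35/8) (16,62/5) (14,16) (10,20)]
3. After y ≥ 17: [(5,160/9) (5,17) (13,17) (10,20)]
4. After y ≤ 19: [(31/4,19) (5,160/9) (5,17) (13,17) (11,19)]
5. Canonical ring: [(5,17) (13,17) (11,19) (31/4,19) (5,160/9)]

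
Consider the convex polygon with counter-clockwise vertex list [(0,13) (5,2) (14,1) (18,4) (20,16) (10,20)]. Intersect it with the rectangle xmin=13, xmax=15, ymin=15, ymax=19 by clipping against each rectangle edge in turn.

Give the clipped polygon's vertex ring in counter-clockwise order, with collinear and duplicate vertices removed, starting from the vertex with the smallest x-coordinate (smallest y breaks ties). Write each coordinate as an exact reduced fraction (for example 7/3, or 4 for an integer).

Clipped polygon: [(13,15) (15,15) (15,18) (13,94/5)]

1. After x ≥ 13: [(13,10/9) (14,1) (18,4) (20,16) (13,94/5)]
2. After x ≤ 15: [(13,10/9) (14,1) (15,7/4) (15,18) (13,94/5)]
3. After y ≥ 15: [(13,15) (15,15) (15,18) (13,94/5)]
4. After y ≤ 19: [(13,15) (15,15) (15,18) (13,94/5)]
5. Canonical ring: [(13,15) (15,15) (15,18) (13,94/5)]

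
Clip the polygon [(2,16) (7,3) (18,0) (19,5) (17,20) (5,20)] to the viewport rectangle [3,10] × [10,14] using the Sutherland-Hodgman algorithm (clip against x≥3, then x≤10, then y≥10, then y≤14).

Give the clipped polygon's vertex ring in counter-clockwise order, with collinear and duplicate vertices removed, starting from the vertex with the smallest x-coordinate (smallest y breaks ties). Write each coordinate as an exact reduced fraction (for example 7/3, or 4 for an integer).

Clipped polygon: [(3,67/5) (56/13,10) (10,10) (10,14) (3,14)]

1. After x ≥ 3: [(3,52/3) (3,67/5) (7,3) (18,0) (19,5) (17,20) (5,20)]
2. After x ≤ 10: [(3,52/3) (3,67/5) (7,3) (10,24/11) (10,20) (5,20)]
3. After y ≥ 10: [(3,52/3) (3,67/5) (56/13,10) (10,10) (10,20) (5,20)]
4. After y ≤ 14: [(3,14) (3,67/5) (56/13,10) (10,10) (10,14)]
5. Canonical ring: [(3,67/5) (56/13,10) (10,10) (10,14) (3,14)]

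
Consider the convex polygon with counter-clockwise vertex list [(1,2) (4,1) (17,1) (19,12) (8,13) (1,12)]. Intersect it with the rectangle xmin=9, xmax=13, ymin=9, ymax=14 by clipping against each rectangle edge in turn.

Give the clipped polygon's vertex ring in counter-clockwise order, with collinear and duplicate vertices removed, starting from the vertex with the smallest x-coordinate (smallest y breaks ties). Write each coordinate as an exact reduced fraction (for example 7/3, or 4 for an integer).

Clipped polygon: [(9,9) (13,9) (13,138/11) (9,142/11)]

1. After x ≥ 9: [(9,1) (17,1) (19,12) (9,142/11)]
2. After x ≤ 13: [(9,1) (13,1) (13,138/11) (9,142/11)]
3. After y ≥ 9: [(9,9) (13,9) (13,138/11) (9,142/11)]
4. After y ≤ 14: [(9,9) (13,9) (13,138/11) (9,142/11)]
5. Canonical ring: [(9,9) (13,9) (13,138/11) (9,142/11)]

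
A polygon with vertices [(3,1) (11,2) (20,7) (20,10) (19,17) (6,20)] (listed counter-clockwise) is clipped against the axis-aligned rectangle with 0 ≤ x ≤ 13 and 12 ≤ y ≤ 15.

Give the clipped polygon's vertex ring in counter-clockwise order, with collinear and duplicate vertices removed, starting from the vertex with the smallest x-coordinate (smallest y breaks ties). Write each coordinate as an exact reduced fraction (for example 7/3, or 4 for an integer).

1. After x ≥ 0: [(3,1) (11,2) (20,7) (20,10) (19,17) (6,20)]
2. After x ≤ 13: [(3,1) (11,2) (13,28/9) (13,239/13) (6,20)]
3. After y ≥ 12: [(90/19,12) (13,12) (13,239/13) (6,20)]
4. After y ≤ 15: [(99/19,15) (90/19,12) (13,12) (13,15)]
5. Canonical ring: [(90/19,12) (13,12) (13,15) (99/19,15)]

Clipped polygon: [(90/19,12) (13,12) (13,15) (99/19,15)]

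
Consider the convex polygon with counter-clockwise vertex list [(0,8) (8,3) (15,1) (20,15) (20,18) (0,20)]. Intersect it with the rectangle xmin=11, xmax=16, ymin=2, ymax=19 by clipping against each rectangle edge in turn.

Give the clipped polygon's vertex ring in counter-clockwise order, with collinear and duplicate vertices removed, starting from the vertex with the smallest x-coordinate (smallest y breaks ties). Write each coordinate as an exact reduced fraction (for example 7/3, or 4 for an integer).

1. After x ≥ 11: [(11,15/7) (15,1) (20,15) (20,18) (11,189/10)]
2. After x ≤ 16: [(11,15/7) (15,1) (16,19/5) (16,92/5) (11,189/10)]
3. After y ≥ 2: [(11,15/7) (23/2,2) (215/14,2) (16,19/5) (16,92/5) (11,189/10)]
4. After y ≤ 19: [(11,15/7) (23/2,2) (215/14,2) (16,19/5) (16,92/5) (11,189/10)]
5. Canonical ring: [(11,15/7) (23/2,2) (215/14,2) (16,19/5) (16,92/5) (11,189/10)]

Clipped polygon: [(11,15/7) (23/2,2) (215/14,2) (16,19/5) (16,92/5) (11,189/10)]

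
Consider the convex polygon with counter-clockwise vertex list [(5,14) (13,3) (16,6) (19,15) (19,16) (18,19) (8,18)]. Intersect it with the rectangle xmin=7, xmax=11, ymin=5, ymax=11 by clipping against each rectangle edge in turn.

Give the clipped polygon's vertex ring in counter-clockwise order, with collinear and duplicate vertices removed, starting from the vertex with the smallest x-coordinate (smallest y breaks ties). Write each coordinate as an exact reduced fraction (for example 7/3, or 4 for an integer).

Clipped polygon: [(79/11,11) (11,23/4) (11,11)]

1. After x ≥ 7: [(7,50/3) (7,45/4) (13,3) (16,6) (19,15) (19,16) (18,19) (8,18)]
2. After x ≤ 11: [(7,50/3) (7,45/4) (11,23/4) (11,183/10) (8,18)]
3. After y ≥ 5: [(7,50/3) (7,45/4) (11,23/4) (11,183/10) (8,18)]
4. After y ≤ 11: [(79/11,11) (11,23/4) (11,11)]
5. Canonical ring: [(79/11,11) (11,23/4) (11,11)]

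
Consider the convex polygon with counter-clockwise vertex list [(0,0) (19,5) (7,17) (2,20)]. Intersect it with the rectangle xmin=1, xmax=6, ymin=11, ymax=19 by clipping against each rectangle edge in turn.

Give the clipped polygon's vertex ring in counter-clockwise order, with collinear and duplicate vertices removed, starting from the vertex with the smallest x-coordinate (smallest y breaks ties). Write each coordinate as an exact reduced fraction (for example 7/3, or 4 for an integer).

Clipped polygon: [(11/10,11) (6,11) (6,88/5) (11/3,19) (19/10,19)]

1. After x ≥ 1: [(1,10) (1,5/19) (19,5) (7,17) (2,20)]
2. After x ≤ 6: [(1,10) (1,5/19) (6,30/19) (6,88/5) (2,20)]
3. After y ≥ 11: [(11/10,11) (6,11) (6,88/5) (2,20)]
4. After y ≤ 19: [(19/10,19) (11/10,11) (6,11) (6,88/5) (11/3,19)]
5. Canonical ring: [(11/10,11) (6,11) (6,88/5) (11/3,19) (19/10,19)]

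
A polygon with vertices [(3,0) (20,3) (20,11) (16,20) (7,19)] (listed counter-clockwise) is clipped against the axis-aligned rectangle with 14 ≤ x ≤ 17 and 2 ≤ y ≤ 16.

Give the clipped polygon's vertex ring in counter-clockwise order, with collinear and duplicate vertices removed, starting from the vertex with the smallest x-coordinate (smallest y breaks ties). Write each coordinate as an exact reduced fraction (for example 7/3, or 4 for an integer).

Clipped polygon: [(14,2) (43/3,2) (17,42/17) (17,16) (14,16)]

1. After x ≥ 14: [(14,33/17) (20,3) (20,11) (16,20) (14,178/9)]
2. After x ≤ 17: [(14,33/17) (17,42/17) (17,71/4) (16,20) (14,178/9)]
3. After y ≥ 2: [(14,2) (43/3,2) (17,42/17) (17,71/4) (16,20) (14,178/9)]
4. After y ≤ 16: [(14,16) (14,2) (43/3,2) (17,42/17) (17,16)]
5. Canonical ring: [(14,2) (43/3,2) (17,42/17) (17,16) (14,16)]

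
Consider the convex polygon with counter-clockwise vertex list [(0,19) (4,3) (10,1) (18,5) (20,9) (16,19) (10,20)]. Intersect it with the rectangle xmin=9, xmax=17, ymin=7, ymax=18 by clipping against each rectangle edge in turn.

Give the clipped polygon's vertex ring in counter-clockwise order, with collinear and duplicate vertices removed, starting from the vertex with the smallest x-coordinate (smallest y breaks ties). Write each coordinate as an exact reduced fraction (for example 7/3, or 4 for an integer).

1. After x ≥ 9: [(9,199/10) (9,4/3) (10,1) (18,5) (20,9) (16,19) (10,20)]
2. After x ≤ 17: [(9,199/10) (9,4/3) (10,1) (17,9/2) (17,33/2) (16,19) (10,20)]
3. After y ≥ 7: [(9,199/10) (9,7) (17,7) (17,33/2) (16,19) (10,20)]
4. After y ≤ 18: [(9,18) (9,7) (17,7) (17,33/2) (82/5,18)]
5. Canonical ring: [(9,7) (17,7) (17,33/2) (82/5,18) (9,18)]

Clipped polygon: [(9,7) (17,7) (17,33/2) (82/5,18) (9,18)]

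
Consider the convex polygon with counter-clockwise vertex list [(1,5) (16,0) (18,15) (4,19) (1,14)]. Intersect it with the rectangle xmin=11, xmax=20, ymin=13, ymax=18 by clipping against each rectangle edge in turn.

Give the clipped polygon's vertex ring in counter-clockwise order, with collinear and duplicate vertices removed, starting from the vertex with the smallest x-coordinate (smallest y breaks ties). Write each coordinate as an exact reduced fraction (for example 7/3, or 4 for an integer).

1. After x ≥ 11: [(11,5/3) (16,0) (18,15) (11,17)]
2. After x ≤ 20: [(11,5/3) (16,0) (18,15) (11,17)]
3. After y ≥ 13: [(11,13) (266/15,13) (18,15) (11,17)]
4. After y ≤ 18: [(11,13) (266/15,13) (18,15) (11,17)]
5. Canonical ring: [(11,13) (266/15,13) (18,15) (11,17)]

Clipped polygon: [(11,13) (266/15,13) (18,15) (11,17)]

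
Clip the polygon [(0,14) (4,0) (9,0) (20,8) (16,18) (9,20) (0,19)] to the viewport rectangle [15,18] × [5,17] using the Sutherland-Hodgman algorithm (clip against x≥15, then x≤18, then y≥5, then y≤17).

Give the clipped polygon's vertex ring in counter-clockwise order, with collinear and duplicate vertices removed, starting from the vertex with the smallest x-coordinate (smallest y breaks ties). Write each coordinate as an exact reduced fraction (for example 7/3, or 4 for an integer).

Clipped polygon: [(15,5) (127/8,5) (18,72/11) (18,13) (82/5,17) (15,17)]

1. After x ≥ 15: [(15,48/11) (20,8) (16,18) (15,128/7)]
2. After x ≤ 18: [(15,48/11) (18,72/11) (18,13) (16,18) (15,128/7)]
3. After y ≥ 5: [(15,5) (127/8,5) (18,72/11) (18,13) (16,18) (15,128/7)]
4. After y ≤ 17: [(15,17) (15,5) (127/8,5) (18,72/11) (18,13) (82/5,17)]
5. Canonical ring: [(15,5) (127/8,5) (18,72/11) (18,13) (82/5,17) (15,17)]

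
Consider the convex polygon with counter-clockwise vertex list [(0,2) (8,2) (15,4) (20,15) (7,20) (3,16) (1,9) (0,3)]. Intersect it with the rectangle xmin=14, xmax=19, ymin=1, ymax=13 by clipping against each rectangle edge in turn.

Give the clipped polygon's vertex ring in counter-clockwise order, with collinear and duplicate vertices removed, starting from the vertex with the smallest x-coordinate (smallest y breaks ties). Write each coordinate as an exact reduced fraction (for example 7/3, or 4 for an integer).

1. After x ≥ 14: [(14,26/7) (15,4) (20,15) (14,225/13)]
2. After x ≤ 19: [(14,26/7) (15,4) (19,64/5) (19,200/13) (14,225/13)]
3. After y ≥ 1: [(14,26/7) (15,4) (19,64/5) (19,200/13) (14,225/13)]
4. After y ≤ 13: [(14,13) (14,26/7) (15,4) (19,64/5) (19,13)]
5. Canonical ring: [(14,26/7) (15,4) (19,64/5) (19,13) (14,13)]

Clipped polygon: [(14,26/7) (15,4) (19,64/5) (19,13) (14,13)]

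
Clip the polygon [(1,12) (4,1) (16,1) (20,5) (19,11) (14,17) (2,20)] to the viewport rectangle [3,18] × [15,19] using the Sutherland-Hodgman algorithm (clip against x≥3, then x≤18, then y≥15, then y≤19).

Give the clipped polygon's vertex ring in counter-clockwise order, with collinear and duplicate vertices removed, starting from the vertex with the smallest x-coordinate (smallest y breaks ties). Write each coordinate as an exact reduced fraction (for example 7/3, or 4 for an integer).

Clipped polygon: [(3,15) (47/3,15) (14,17) (6,19) (3,19)]

1. After x ≥ 3: [(3,14/3) (4,1) (16,1) (20,5) (19,11) (14,17) (3,79/4)]
2. After x ≤ 18: [(3,14/3) (4,1) (16,1) (18,3) (18,61/5) (14,17) (3,79/4)]
3. After y ≥ 15: [(3,15) (47/3,15) (14,17) (3,79/4)]
4. After y ≤ 19: [(3,19) (3,15) (47/3,15) (14,17) (6,19)]
5. Canonical ring: [(3,15) (47/3,15) (14,17) (6,19) (3,19)]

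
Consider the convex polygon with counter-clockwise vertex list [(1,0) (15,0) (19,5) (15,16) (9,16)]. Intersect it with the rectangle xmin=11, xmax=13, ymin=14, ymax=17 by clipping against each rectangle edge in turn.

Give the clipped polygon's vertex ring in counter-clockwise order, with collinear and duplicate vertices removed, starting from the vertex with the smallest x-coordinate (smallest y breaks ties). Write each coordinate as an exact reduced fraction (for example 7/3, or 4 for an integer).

1. After x ≥ 11: [(11,0) (15,0) (19,5) (15,16) (11,16)]
2. After x ≤ 13: [(11,0) (13,0) (13,16) (11,16)]
3. After y ≥ 14: [(11,14) (13,14) (13,16) (11,16)]
4. After y ≤ 17: [(11,14) (13,14) (13,16) (11,16)]
5. Canonical ring: [(11,14) (13,14) (13,16) (11,16)]

Clipped polygon: [(11,14) (13,14) (13,16) (11,16)]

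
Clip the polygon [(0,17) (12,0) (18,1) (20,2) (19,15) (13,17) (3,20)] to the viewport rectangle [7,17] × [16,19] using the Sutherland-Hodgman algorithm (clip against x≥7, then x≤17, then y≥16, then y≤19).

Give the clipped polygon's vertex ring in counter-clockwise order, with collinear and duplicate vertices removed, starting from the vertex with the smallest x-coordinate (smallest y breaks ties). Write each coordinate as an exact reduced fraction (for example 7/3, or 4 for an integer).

1. After x ≥ 7: [(7,85/12) (12,0) (18,1) (20,2) (19,15) (13,17) (7,94/5)]
2. After x ≤ 17: [(7,85/12) (12,0) (17,5/6) (17,47/3) (13,17) (7,94/5)]
3. After y ≥ 16: [(7,16) (16,16) (13,17) (7,94/5)]
4. After y ≤ 19: [(7,16) (16,16) (13,17) (7,94/5)]
5. Canonical ring: [(7,16) (16,16) (13,17) (7,94/5)]

Clipped polygon: [(7,16) (16,16) (13,17) (7,94/5)]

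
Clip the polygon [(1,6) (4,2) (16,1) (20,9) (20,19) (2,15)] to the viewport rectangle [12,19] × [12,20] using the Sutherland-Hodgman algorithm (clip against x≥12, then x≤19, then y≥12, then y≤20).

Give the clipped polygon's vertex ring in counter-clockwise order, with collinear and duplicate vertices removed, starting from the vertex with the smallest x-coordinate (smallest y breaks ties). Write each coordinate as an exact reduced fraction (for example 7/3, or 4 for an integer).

1. After x ≥ 12: [(12,4/3) (16,1) (20,9) (20,19) (12,155/9)]
2. After x ≤ 19: [(12,4/3) (16,1) (19,7) (19,169/9) (12,155/9)]
3. After y ≥ 12: [(12,12) (19,12) (19,169/9) (12,155/9)]
4. After y ≤ 20: [(12,12) (19,12) (19,169/9) (12,155/9)]
5. Canonical ring: [(12,12) (19,12) (19,169/9) (12,155/9)]

Clipped polygon: [(12,12) (19,12) (19,169/9) (12,155/9)]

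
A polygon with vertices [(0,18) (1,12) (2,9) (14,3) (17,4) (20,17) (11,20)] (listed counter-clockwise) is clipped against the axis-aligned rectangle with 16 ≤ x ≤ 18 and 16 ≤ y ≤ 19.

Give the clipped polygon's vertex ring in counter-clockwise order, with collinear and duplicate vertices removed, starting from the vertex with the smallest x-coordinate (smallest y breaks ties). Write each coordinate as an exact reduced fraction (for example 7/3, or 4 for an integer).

1. After x ≥ 16: [(16,11/3) (17,4) (20,17) (16,55/3)]
2. After x ≤ 18: [(16,11/3) (17,4) (18,25/3) (18,53/3) (16,55/3)]
3. After y ≥ 16: [(16,16) (18,16) (18,53/3) (16,55/3)]
4. After y ≤ 19: [(16,16) (18,16) (18,53/3) (16,55/3)]
5. Canonical ring: [(16,16) (18,16) (18,53/3) (16,55/3)]

Clipped polygon: [(16,16) (18,16) (18,53/3) (16,55/3)]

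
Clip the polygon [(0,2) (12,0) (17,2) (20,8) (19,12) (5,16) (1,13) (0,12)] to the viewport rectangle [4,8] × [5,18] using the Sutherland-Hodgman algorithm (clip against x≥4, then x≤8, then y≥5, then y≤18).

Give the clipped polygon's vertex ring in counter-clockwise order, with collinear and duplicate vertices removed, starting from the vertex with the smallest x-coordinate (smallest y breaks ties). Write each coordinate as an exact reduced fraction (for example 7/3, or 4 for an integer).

Clipped polygon: [(4,5) (8,5) (8,106/7) (5,16) (4,61/4)]

1. After x ≥ 4: [(4,4/3) (12,0) (17,2) (20,8) (19,12) (5,16) (4,61/4)]
2. After x ≤ 8: [(4,4/3) (8,2/3) (8,106/7) (5,16) (4,61/4)]
3. After y ≥ 5: [(4,5) (8,5) (8,106/7) (5,16) (4,61/4)]
4. After y ≤ 18: [(4,5) (8,5) (8,106/7) (5,16) (4,61/4)]
5. Canonical ring: [(4,5) (8,5) (8,106/7) (5,16) (4,61/4)]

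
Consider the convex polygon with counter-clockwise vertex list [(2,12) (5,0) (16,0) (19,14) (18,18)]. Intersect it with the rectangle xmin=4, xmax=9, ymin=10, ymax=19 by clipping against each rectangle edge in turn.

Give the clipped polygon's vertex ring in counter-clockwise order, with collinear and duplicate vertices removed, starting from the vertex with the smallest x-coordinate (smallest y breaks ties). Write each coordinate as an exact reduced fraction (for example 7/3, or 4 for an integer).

Clipped polygon: [(4,10) (9,10) (9,117/8) (4,51/4)]

1. After x ≥ 4: [(4,51/4) (4,4) (5,0) (16,0) (19,14) (18,18)]
2. After x ≤ 9: [(9,117/8) (4,51/4) (4,4) (5,0) (9,0)]
3. After y ≥ 10: [(9,10) (9,117/8) (4,51/4) (4,10)]
4. After y ≤ 19: [(9,10) (9,117/8) (4,51/4) (4,10)]
5. Canonical ring: [(4,10) (9,10) (9,117/8) (4,51/4)]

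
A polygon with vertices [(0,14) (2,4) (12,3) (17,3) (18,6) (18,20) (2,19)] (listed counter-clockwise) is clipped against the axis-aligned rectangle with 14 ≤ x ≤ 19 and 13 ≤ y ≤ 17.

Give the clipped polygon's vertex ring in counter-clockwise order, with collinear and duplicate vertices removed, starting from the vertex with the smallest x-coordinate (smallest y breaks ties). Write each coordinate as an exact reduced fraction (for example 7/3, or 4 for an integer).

1. After x ≥ 14: [(14,3) (17,3) (18,6) (18,20) (14,79/4)]
2. After x ≤ 19: [(14,3) (17,3) (18,6) (18,20) (14,79/4)]
3. After y ≥ 13: [(14,13) (18,13) (18,20) (14,79/4)]
4. After y ≤ 17: [(14,17) (14,13) (18,13) (18,17)]
5. Canonical ring: [(14,13) (18,13) (18,17) (14,17)]

Clipped polygon: [(14,13) (18,13) (18,17) (14,17)]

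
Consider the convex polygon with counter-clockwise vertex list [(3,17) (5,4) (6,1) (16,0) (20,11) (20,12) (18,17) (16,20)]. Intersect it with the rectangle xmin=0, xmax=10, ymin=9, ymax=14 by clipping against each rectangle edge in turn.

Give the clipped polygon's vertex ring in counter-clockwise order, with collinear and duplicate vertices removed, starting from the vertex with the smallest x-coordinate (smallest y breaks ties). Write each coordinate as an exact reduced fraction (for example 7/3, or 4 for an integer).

1. After x ≥ 0: [(3,17) (5,4) (6,1) (16,0) (20,11) (20,12) (18,17) (16,20)]
2. After x ≤ 10: [(10,242/13) (3,17) (5,4) (6,1) (10,3/5)]
3. After y ≥ 9: [(10,9) (10,242/13) (3,17) (55/13,9)]
4. After y ≤ 14: [(10,9) (10,14) (45/13,14) (55/13,9)]
5. Canonical ring: [(45/13,14) (55/13,9) (10,9) (10,14)]

Clipped polygon: [(45/13,14) (55/13,9) (10,9) (10,14)]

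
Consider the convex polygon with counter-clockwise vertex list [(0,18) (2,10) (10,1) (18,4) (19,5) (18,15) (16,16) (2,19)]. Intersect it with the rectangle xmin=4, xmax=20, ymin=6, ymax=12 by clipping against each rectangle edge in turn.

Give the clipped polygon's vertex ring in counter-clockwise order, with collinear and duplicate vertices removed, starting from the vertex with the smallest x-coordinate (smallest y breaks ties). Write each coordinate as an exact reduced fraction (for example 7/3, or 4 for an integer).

Clipped polygon: [(4,31/4) (50/9,6) (189/10,6) (183/10,12) (4,12)]

1. After x ≥ 4: [(4,31/4) (10,1) (18,4) (19,5) (18,15) (16,16) (4,130/7)]
2. After x ≤ 20: [(4,31/4) (10,1) (18,4) (19,5) (18,15) (16,16) (4,130/7)]
3. After y ≥ 6: [(4,31/4) (50/9,6) (189/10,6) (18,15) (16,16) (4,130/7)]
4. After y ≤ 12: [(4,12) (4,31/4) (50/9,6) (189/10,6) (183/10,12)]
5. Canonical ring: [(4,31/4) (50/9,6) (189/10,6) (183/10,12) (4,12)]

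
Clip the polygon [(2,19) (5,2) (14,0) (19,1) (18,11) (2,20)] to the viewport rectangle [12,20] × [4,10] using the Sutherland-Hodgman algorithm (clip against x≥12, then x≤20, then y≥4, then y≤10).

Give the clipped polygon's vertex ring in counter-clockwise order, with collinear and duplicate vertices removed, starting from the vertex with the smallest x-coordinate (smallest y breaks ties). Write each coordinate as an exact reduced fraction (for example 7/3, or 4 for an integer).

Clipped polygon: [(12,4) (187/10,4) (181/10,10) (12,10)]

1. After x ≥ 12: [(12,4/9) (14,0) (19,1) (18,11) (12,115/8)]
2. After x ≤ 20: [(12,4/9) (14,0) (19,1) (18,11) (12,115/8)]
3. After y ≥ 4: [(12,4) (187/10,4) (18,11) (12,115/8)]
4. After y ≤ 10: [(12,10) (12,4) (187/10,4) (181/10,10)]
5. Canonical ring: [(12,4) (187/10,4) (181/10,10) (12,10)]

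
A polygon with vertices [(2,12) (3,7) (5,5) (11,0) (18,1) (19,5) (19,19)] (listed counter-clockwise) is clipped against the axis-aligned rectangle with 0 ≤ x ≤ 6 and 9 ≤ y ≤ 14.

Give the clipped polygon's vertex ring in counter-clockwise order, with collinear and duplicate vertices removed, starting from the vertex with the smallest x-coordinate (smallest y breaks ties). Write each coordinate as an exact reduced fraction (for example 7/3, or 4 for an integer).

1. After x ≥ 0: [(2,12) (3,7) (5,5) (11,0) (18,1) (19,5) (19,19)]
2. After x ≤ 6: [(6,232/17) (2,12) (3,7) (5,5) (6,25/6)]
3. After y ≥ 9: [(6,9) (6,232/17) (2,12) (13/5,9)]
4. After y ≤ 14: [(6,9) (6,232/17) (2,12) (13/5,9)]
5. Canonical ring: [(2,12) (13/5,9) (6,9) (6,232/17)]

Clipped polygon: [(2,12) (13/5,9) (6,9) (6,232/17)]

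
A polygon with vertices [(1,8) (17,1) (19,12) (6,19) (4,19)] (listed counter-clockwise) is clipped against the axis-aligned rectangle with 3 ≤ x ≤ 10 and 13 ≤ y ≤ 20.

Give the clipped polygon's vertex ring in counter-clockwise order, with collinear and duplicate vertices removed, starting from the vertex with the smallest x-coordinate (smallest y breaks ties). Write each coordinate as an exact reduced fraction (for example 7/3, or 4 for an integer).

1. After x ≥ 3: [(3,46/3) (3,57/8) (17,1) (19,12) (6,19) (4,19)]
2. After x ≤ 10: [(3,46/3) (3,57/8) (10,65/16) (10,219/13) (6,19) (4,19)]
3. After y ≥ 13: [(3,46/3) (3,13) (10,13) (10,219/13) (6,19) (4,19)]
4. After y ≤ 20: [(3,46/3) (3,13) (10,13) (10,219/13) (6,19) (4,19)]
5. Canonical ring: [(3,13) (10,13) (10,219/13) (6,19) (4,19) (3,46/3)]

Clipped polygon: [(3,13) (10,13) (10,219/13) (6,19) (4,19) (3,46/3)]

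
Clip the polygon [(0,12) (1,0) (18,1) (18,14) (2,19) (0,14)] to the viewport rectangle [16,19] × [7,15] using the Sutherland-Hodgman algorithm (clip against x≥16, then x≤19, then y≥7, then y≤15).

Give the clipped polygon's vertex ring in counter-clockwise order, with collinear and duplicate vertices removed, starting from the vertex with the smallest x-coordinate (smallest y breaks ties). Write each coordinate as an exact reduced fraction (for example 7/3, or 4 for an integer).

Clipped polygon: [(16,7) (18,7) (18,14) (16,117/8)]

1. After x ≥ 16: [(16,15/17) (18,1) (18,14) (16,117/8)]
2. After x ≤ 19: [(16,15/17) (18,1) (18,14) (16,117/8)]
3. After y ≥ 7: [(16,7) (18,7) (18,14) (16,117/8)]
4. After y ≤ 15: [(16,7) (18,7) (18,14) (16,117/8)]
5. Canonical ring: [(16,7) (18,7) (18,14) (16,117/8)]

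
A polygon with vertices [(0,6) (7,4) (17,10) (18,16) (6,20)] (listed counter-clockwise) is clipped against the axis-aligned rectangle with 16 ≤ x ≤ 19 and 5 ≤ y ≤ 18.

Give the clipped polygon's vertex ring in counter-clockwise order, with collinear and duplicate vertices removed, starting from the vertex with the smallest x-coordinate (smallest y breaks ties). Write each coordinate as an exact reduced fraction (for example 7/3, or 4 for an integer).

1. After x ≥ 16: [(16,47/5) (17,10) (18,16) (16,50/3)]
2. After x ≤ 19: [(16,47/5) (17,10) (18,16) (16,50/3)]
3. After y ≥ 5: [(16,47/5) (17,10) (18,16) (16,50/3)]
4. After y ≤ 18: [(16,47/5) (17,10) (18,16) (16,50/3)]
5. Canonical ring: [(16,47/5) (17,10) (18,16) (16,50/3)]

Clipped polygon: [(16,47/5) (17,10) (18,16) (16,50/3)]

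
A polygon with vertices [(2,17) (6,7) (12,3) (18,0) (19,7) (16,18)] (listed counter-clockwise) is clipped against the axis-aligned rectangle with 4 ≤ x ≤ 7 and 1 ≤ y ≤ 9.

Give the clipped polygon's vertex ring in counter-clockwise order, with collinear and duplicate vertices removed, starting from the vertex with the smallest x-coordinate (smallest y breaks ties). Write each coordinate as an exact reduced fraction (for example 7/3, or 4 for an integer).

1. After x ≥ 4: [(4,120/7) (4,12) (6,7) (12,3) (18,0) (19,7) (16,18)]
2. After x ≤ 7: [(7,243/14) (4,120/7) (4,12) (6,7) (7,19/3)]
3. After y ≥ 1: [(7,243/14) (4,120/7) (4,12) (6,7) (7,19/3)]
4. After y ≤ 9: [(7,9) (26/5,9) (6,7) (7,19/3)]
5. Canonical ring: [(26/5,9) (6,7) (7,19/3) (7,9)]

Clipped polygon: [(26/5,9) (6,7) (7,19/3) (7,9)]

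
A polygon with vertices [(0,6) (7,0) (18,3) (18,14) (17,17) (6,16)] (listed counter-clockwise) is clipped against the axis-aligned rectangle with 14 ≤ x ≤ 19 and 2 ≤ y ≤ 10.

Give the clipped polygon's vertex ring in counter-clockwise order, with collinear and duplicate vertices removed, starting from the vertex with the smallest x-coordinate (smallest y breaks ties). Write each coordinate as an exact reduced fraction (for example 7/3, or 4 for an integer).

1. After x ≥ 14: [(14,21/11) (18,3) (18,14) (17,17) (14,184/11)]
2. After x ≤ 19: [(14,21/11) (18,3) (18,14) (17,17) (14,184/11)]
3. After y ≥ 2: [(14,2) (43/3,2) (18,3) (18,14) (17,17) (14,184/11)]
4. After y ≤ 10: [(14,10) (14,2) (43/3,2) (18,3) (18,10)]
5. Canonical ring: [(14,2) (43/3,2) (18,3) (18,10) (14,10)]

Clipped polygon: [(14,2) (43/3,2) (18,3) (18,10) (14,10)]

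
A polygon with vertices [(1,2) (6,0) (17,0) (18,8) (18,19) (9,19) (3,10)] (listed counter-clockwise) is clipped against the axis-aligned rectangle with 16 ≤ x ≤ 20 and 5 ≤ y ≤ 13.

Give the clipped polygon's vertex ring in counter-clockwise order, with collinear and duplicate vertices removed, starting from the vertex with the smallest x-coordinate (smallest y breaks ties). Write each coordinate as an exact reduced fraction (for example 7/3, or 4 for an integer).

1. After x ≥ 16: [(16,0) (17,0) (18,8) (18,19) (16,19)]
2. After x ≤ 20: [(16,0) (17,0) (18,8) (18,19) (16,19)]
3. After y ≥ 5: [(16,5) (141/8,5) (18,8) (18,19) (16,19)]
4. After y ≤ 13: [(16,13) (16,5) (141/8,5) (18,8) (18,13)]
5. Canonical ring: [(16,5) (141/8,5) (18,8) (18,13) (16,13)]

Clipped polygon: [(16,5) (141/8,5) (18,8) (18,13) (16,13)]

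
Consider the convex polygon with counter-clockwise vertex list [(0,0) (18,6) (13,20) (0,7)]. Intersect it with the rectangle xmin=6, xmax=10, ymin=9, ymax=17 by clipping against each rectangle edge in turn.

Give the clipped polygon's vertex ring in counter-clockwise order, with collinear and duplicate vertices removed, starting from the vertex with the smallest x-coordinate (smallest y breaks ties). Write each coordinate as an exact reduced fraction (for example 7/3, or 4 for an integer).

1. After x ≥ 6: [(6,2) (18,6) (13,20) (6,13)]
2. After x ≤ 10: [(6,2) (10,10/3) (10,17) (6,13)]
3. After y ≥ 9: [(6,9) (10,9) (10,17) (6,13)]
4. After y ≤ 17: [(6,9) (10,9) (10,17) (6,13)]
5. Canonical ring: [(6,9) (10,9) (10,17) (6,13)]

Clipped polygon: [(6,9) (10,9) (10,17) (6,13)]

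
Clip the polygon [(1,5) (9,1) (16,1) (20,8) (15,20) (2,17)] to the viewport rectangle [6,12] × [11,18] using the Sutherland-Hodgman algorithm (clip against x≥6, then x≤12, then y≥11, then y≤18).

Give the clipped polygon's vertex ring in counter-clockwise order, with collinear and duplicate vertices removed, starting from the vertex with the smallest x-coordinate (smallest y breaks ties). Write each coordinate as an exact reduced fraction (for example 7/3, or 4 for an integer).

1. After x ≥ 6: [(6,5/2) (9,1) (16,1) (20,8) (15,20) (6,233/13)]
2. After x ≤ 12: [(6,5/2) (9,1) (12,1) (12,251/13) (6,233/13)]
3. After y ≥ 11: [(6,11) (12,11) (12,251/13) (6,233/13)]
4. After y ≤ 18: [(6,11) (12,11) (12,18) (19/3,18) (6,233/13)]
5. Canonical ring: [(6,11) (12,11) (12,18) (19/3,18) (6,233/13)]

Clipped polygon: [(6,11) (12,11) (12,18) (19/3,18) (6,233/13)]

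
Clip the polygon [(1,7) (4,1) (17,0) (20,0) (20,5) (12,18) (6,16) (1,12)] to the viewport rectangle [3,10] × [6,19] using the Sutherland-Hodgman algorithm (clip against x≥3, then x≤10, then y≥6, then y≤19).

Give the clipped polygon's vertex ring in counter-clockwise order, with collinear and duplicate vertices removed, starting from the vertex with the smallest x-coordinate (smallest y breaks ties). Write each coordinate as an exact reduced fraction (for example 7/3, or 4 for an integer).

Clipped polygon: [(3,6) (10,6) (10,52/3) (6,16) (3,68/5)]

1. After x ≥ 3: [(3,3) (4,1) (17,0) (20,0) (20,5) (12,18) (6,16) (3,68/5)]
2. After x ≤ 10: [(3,3) (4,1) (10,7/13) (10,52/3) (6,16) (3,68/5)]
3. After y ≥ 6: [(3,6) (10,6) (10,52/3) (6,16) (3,68/5)]
4. After y ≤ 19: [(3,6) (10,6) (10,52/3) (6,16) (3,68/5)]
5. Canonical ring: [(3,6) (10,6) (10,52/3) (6,16) (3,68/5)]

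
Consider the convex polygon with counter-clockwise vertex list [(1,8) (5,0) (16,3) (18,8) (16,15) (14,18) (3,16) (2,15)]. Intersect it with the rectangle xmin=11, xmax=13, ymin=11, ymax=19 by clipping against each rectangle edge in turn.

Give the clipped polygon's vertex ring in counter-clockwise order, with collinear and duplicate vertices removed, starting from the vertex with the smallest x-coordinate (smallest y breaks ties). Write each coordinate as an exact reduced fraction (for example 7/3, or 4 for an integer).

Clipped polygon: [(11,11) (13,11) (13,196/11) (11,192/11)]

1. After x ≥ 11: [(11,18/11) (16,3) (18,8) (16,15) (14,18) (11,192/11)]
2. After x ≤ 13: [(11,18/11) (13,24/11) (13,196/11) (11,192/11)]
3. After y ≥ 11: [(11,11) (13,11) (13,196/11) (11,192/11)]
4. After y ≤ 19: [(11,11) (13,11) (13,196/11) (11,192/11)]
5. Canonical ring: [(11,11) (13,11) (13,196/11) (11,192/11)]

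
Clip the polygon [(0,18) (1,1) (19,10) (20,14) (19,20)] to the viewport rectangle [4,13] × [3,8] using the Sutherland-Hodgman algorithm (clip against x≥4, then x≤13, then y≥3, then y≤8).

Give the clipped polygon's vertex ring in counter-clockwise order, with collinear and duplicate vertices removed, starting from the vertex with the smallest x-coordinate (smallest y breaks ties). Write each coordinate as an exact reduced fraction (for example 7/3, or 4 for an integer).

Clipped polygon: [(4,3) (5,3) (13,7) (13,8) (4,8)]

1. After x ≥ 4: [(4,350/19) (4,5/2) (19,10) (20,14) (19,20)]
2. After x ≤ 13: [(13,368/19) (4,350/19) (4,5/2) (13,7)]
3. After y ≥ 3: [(13,368/19) (4,350/19) (4,3) (5,3) (13,7)]
4. After y ≤ 8: [(13,8) (4,8) (4,3) (5,3) (13,7)]
5. Canonical ring: [(4,3) (5,3) (13,7) (13,8) (4,8)]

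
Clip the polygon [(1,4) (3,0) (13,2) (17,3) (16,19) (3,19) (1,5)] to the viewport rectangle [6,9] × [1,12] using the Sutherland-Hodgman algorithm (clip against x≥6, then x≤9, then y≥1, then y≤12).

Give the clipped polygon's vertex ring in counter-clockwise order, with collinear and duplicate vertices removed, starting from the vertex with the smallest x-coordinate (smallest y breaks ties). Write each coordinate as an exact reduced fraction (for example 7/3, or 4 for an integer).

1. After x ≥ 6: [(6,3/5) (13,2) (17,3) (16,19) (6,19)]
2. After x ≤ 9: [(6,3/5) (9,6/5) (9,19) (6,19)]
3. After y ≥ 1: [(6,1) (8,1) (9,6/5) (9,19) (6,19)]
4. After y ≤ 12: [(6,12) (6,1) (8,1) (9,6/5) (9,12)]
5. Canonical ring: [(6,1) (8,1) (9,6/5) (9,12) (6,12)]

Clipped polygon: [(6,1) (8,1) (9,6/5) (9,12) (6,12)]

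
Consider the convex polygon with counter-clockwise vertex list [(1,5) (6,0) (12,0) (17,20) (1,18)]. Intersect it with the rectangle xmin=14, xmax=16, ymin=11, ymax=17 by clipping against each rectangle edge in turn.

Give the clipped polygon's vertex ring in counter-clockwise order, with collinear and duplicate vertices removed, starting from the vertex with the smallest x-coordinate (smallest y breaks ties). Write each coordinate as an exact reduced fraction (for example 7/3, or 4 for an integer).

Clipped polygon: [(14,11) (59/4,11) (16,16) (16,17) (14,17)]

1. After x ≥ 14: [(14,8) (17,20) (14,157/8)]
2. After x ≤ 16: [(14,8) (16,16) (16,159/8) (14,157/8)]
3. After y ≥ 11: [(14,11) (59/4,11) (16,16) (16,159/8) (14,157/8)]
4. After y ≤ 17: [(14,17) (14,11) (59/4,11) (16,16) (16,17)]
5. Canonical ring: [(14,11) (59/4,11) (16,16) (16,17) (14,17)]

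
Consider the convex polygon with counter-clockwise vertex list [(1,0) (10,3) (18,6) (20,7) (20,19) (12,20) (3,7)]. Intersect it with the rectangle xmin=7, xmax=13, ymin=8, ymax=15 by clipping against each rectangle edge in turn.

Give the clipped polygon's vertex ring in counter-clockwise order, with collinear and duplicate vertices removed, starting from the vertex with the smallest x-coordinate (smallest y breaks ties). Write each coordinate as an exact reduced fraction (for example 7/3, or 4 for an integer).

1. After x ≥ 7: [(7,2) (10,3) (18,6) (20,7) (20,19) (12,20) (7,115/9)]
2. After x ≤ 13: [(7,2) (10,3) (13,33/8) (13,159/8) (12,20) (7,115/9)]
3. After y ≥ 8: [(7,8) (13,8) (13,159/8) (12,20) (7,115/9)]
4. After y ≤ 15: [(7,8) (13,8) (13,15) (111/13,15) (7,115/9)]
5. Canonical ring: [(7,8) (13,8) (13,15) (111/13,15) (7,115/9)]

Clipped polygon: [(7,8) (13,8) (13,15) (111/13,15) (7,115/9)]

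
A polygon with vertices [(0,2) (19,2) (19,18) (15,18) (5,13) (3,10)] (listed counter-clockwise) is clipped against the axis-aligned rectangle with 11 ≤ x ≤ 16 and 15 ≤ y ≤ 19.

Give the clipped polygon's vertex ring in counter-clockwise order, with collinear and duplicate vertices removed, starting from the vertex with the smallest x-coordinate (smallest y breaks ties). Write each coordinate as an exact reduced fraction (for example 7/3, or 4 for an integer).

1. After x ≥ 11: [(11,2) (19,2) (19,18) (15,18) (11,16)]
2. After x ≤ 16: [(11,2) (16,2) (16,18) (15,18) (11,16)]
3. After y ≥ 15: [(11,15) (16,15) (16,18) (15,18) (11,16)]
4. After y ≤ 19: [(11,15) (16,15) (16,18) (15,18) (11,16)]
5. Canonical ring: [(11,15) (16,15) (16,18) (15,18) (11,16)]

Clipped polygon: [(11,15) (16,15) (16,18) (15,18) (11,16)]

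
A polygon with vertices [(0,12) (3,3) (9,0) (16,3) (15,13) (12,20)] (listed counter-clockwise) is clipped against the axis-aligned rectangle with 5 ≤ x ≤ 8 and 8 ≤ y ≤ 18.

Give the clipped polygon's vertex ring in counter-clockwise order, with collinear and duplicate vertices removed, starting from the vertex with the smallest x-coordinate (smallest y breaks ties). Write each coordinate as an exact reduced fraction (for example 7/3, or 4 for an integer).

1. After x ≥ 5: [(5,46/3) (5,2) (9,0) (16,3) (15,13) (12,20)]
2. After x ≤ 8: [(8,52/3) (5,46/3) (5,2) (8,1/2)]
3. After y ≥ 8: [(8,8) (8,52/3) (5,46/3) (5,8)]
4. After y ≤ 18: [(8,8) (8,52/3) (5,46/3) (5,8)]
5. Canonical ring: [(5,8) (8,8) (8,52/3) (5,46/3)]

Clipped polygon: [(5,8) (8,8) (8,52/3) (5,46/3)]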